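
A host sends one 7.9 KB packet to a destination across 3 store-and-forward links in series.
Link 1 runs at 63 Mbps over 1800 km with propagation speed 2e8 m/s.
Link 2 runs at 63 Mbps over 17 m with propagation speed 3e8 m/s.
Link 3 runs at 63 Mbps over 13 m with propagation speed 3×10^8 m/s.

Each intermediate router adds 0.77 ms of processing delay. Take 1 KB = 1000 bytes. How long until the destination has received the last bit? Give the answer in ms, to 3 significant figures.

L = 63200 bits.
Transmission delay per hop = L/R = 63200/63000000 = 1.00317 ms; 3 hops → 3.00952 ms.
Propagation delays (d/s per hop): 9, 5.66667e-05, 4.33333e-05 ms; sum = 9.0001 ms.
Processing at 2 router(s): 2 × 0.77 ms = 1.54 ms.
End-to-end = 13.5 ms.

13.5 ms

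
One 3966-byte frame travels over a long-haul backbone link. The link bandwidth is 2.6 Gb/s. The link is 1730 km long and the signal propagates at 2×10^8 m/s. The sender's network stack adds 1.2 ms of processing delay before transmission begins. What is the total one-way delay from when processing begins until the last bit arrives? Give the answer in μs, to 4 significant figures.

L = 3966 × 8 = 31728 bits.
Transmission delay = L/R = 31728 / 2600000000 = 12.2031 μs.
Propagation delay = d/s = 1730000 m / 200000000 m/s = 8650 μs.
Plus processing delay 1.2 ms = 1200 μs.
Total = 9862 μs.

9862 μs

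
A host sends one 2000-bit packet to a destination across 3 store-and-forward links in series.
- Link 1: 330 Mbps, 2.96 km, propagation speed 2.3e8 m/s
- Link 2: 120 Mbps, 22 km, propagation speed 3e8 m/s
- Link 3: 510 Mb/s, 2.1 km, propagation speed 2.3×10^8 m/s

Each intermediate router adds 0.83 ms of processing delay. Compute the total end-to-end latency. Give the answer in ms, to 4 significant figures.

Transmission delays (L/R per hop): 0.00606061, 0.0166667, 0.00392157 ms; sum = 0.0266488 ms.
Propagation delays (d/s per hop): 0.0128696, 0.0733333, 0.00913043 ms; sum = 0.0953333 ms.
Processing at 2 router(s): 2 × 0.83 ms = 1.66 ms.
End-to-end = 1.782 ms.

1.782 ms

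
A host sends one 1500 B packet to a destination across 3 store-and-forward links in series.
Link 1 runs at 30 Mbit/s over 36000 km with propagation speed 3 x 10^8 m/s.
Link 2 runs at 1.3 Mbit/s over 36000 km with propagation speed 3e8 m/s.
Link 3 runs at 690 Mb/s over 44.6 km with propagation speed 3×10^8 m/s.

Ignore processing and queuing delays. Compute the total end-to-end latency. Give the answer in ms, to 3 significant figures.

250 ms

L = 1500 × 8 = 12000 bits.
Transmission delays (L/R per hop): 0.4, 9.23077, 0.0173913 ms; sum = 9.64816 ms.
Propagation delays (d/s per hop): 120, 120, 0.148667 ms; sum = 240.149 ms.
End-to-end = 250 ms.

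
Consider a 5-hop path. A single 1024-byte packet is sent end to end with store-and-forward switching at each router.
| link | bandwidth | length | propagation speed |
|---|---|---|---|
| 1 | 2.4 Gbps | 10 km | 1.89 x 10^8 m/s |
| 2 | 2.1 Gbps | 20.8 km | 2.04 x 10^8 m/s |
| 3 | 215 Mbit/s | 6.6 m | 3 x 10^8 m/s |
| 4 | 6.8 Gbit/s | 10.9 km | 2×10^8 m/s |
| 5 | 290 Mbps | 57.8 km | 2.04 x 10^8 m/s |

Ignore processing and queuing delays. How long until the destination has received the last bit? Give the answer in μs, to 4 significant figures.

567.6 μs

L = 1024 × 8 = 8192 bits.
Transmission delays (L/R per hop): 3.41333, 3.90095, 38.1023, 1.20471, 28.2483 μs; sum = 74.8696 μs.
Propagation delays (d/s per hop): 52.9101, 101.961, 0.022, 54.5, 283.333 μs; sum = 492.726 μs.
End-to-end = 567.6 μs.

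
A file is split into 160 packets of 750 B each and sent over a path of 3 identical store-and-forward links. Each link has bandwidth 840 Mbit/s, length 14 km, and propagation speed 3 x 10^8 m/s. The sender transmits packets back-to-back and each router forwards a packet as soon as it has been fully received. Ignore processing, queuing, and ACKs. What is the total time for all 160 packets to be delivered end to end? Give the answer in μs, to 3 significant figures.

Per-hop transmission t_tx = L/R = 6000/840000000 = 7.14286 μs.
Per-hop propagation t_prop = 14000/300000000 = 46.6667 μs.
Pipeline fill: first packet needs 3·t_tx to clear all hops; remaining 159 packets each add one t_tx.
Total = (3+160-1)·t_tx + 3·t_prop = 162·7.14286 + 3·46.6667 = 1300 μs.

1300 μs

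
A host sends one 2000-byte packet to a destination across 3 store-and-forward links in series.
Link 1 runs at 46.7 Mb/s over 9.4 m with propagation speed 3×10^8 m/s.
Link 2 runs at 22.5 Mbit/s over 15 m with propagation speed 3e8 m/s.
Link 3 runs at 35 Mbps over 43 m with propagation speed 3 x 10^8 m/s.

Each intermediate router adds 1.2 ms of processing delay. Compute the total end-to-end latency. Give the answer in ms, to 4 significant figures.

3.911 ms

L = 2000 × 8 = 16000 bits.
Transmission delays (L/R per hop): 0.342612, 0.711111, 0.457143 ms; sum = 1.51087 ms.
Propagation delays (d/s per hop): 3.13333e-05, 5e-05, 0.000143333 ms; sum = 0.000224667 ms.
Processing at 2 router(s): 2 × 1.2 ms = 2.4 ms.
End-to-end = 3.911 ms.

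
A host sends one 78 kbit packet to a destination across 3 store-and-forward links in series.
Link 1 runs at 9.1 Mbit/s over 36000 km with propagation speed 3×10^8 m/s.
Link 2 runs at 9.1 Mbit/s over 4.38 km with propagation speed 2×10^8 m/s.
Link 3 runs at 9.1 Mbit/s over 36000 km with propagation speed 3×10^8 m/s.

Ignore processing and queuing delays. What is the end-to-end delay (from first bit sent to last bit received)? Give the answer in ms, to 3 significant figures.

L = 78000 bits.
Transmission delay per hop = L/R = 78000/9100000 = 8.57143 ms; 3 hops → 25.7143 ms.
Propagation delays (d/s per hop): 120, 0.0219, 120 ms; sum = 240.022 ms.
End-to-end = 266 ms.

266 ms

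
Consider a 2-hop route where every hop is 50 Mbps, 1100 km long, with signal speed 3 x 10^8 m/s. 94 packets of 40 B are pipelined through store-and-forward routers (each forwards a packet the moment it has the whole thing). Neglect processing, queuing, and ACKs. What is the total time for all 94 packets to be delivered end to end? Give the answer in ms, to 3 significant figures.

7.94 ms

Per-hop transmission t_tx = L/R = 320/50000000 = 0.0064 ms.
Per-hop propagation t_prop = 1100000/300000000 = 3.66667 ms.
Pipeline fill: first packet needs 2·t_tx to clear all hops; remaining 93 packets each add one t_tx.
Total = (2+94-1)·t_tx + 2·t_prop = 95·0.0064 + 2·3.66667 = 7.94 ms.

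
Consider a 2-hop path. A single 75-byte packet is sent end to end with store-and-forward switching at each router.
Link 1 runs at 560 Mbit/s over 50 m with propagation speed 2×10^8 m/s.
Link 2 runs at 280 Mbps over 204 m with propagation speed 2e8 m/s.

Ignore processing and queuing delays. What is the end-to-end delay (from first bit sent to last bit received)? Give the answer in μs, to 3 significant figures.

4.48 μs

L = 75 × 8 = 600 bits.
Transmission delays (L/R per hop): 1.07143, 2.14286 μs; sum = 3.21429 μs.
Propagation delays (d/s per hop): 0.25, 1.02 μs; sum = 1.27 μs.
End-to-end = 4.48 μs.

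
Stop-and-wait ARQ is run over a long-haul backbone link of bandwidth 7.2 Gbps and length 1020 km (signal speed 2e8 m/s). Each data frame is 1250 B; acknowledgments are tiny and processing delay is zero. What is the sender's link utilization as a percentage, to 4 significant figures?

t_tx = L/R = 10000/7200000000 = 1.38889e-06 s.
t_prop = 1020000/200000000 = 0.0051 s; RTT = 0.0102 s.
Cycle = t_tx + RTT = 0.0102014 s.
Utilization = t_tx / cycle = 1.38889e-06/0.0102014 = 0.01361 %.

0.01361 %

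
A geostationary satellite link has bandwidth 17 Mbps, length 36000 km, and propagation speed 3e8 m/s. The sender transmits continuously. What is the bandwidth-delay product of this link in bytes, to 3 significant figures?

Propagation delay = 36000000 / 300000000 = 0.12 s.
BDP = R × t_prop = 17000000 × 0.12 = 2040000 bits.
In bytes: 2040000/8 = 255000 bytes.

255000 bytes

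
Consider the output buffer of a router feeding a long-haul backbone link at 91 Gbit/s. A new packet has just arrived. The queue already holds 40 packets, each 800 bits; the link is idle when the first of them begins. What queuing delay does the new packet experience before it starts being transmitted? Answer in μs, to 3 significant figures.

Each queued packet: L/R = 800/91000000000 = 0.00879121 μs.
40 queued → 0.351648 μs.
Queuing delay = 0.352 μs.

0.352 μs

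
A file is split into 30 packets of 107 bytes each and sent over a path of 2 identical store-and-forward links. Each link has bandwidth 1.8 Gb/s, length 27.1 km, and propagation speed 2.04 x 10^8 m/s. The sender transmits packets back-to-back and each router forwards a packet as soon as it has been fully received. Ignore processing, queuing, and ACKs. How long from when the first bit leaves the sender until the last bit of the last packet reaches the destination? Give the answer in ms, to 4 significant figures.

0.2804 ms

Per-hop transmission t_tx = L/R = 856/1800000000 = 0.000475556 ms.
Per-hop propagation t_prop = 27100/204000000 = 0.132843 ms.
Pipeline fill: first packet needs 2·t_tx to clear all hops; remaining 29 packets each add one t_tx.
Total = (2+30-1)·t_tx + 2·t_prop = 31·0.000475556 + 2·0.132843 = 0.2804 ms.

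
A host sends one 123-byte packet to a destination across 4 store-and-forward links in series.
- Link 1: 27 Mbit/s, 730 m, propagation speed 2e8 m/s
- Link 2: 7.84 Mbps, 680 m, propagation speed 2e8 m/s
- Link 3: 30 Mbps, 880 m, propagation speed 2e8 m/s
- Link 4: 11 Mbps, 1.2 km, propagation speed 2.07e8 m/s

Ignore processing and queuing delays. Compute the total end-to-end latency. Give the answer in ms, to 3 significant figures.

0.301 ms

L = 123 × 8 = 984 bits.
Transmission delays (L/R per hop): 0.0364444, 0.12551, 0.0328, 0.0894545 ms; sum = 0.284209 ms.
Propagation delays (d/s per hop): 0.00365, 0.0034, 0.0044, 0.0057971 ms; sum = 0.0172471 ms.
End-to-end = 0.301 ms.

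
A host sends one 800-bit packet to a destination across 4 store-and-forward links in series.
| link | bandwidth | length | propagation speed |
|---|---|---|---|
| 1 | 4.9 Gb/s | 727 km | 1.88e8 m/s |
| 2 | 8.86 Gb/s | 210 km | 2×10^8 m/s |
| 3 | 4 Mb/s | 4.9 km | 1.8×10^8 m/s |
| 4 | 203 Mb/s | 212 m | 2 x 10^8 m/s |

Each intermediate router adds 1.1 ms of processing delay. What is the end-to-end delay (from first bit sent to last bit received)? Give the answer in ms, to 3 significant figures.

Transmission delays (L/R per hop): 0.000163265, 9.02935e-05, 0.2, 0.00394089 ms; sum = 0.204194 ms.
Propagation delays (d/s per hop): 3.86702, 1.05, 0.0272222, 0.00106 ms; sum = 4.9453 ms.
Processing at 3 router(s): 3 × 1.1 ms = 3.3 ms.
End-to-end = 8.45 ms.

8.45 ms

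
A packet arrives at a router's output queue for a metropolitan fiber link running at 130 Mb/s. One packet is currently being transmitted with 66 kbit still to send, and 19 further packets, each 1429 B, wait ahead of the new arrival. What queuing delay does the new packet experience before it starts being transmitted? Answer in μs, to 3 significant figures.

Each queued packet: L/R = 11432/130000000 = 87.9385 μs.
19 queued → 1670.83 μs.
Plus remaining 66000 bits of current packet: 507.692 μs.
Queuing delay = 2180 μs.

2180 μs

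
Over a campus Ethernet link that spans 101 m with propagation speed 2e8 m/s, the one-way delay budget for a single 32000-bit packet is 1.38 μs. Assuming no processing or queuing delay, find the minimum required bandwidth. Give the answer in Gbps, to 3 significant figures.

Propagation delay = 101 / 200000000 = 0.505 μs.
Transmission budget = 1.38 − 0.505 = 0.875 μs.
R ≥ L / t_tx = 32000 bits / 8.75e-07 s = 36.6 Gbps.

36.6 Gbps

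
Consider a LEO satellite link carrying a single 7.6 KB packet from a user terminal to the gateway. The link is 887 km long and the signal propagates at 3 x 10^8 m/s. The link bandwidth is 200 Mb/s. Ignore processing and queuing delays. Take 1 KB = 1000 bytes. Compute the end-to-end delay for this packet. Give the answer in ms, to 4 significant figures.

L = 60800 bits.
Transmission delay = L/R = 60800 / 200000000 = 0.304 ms.
Propagation delay = d/s = 887000 m / 300000000 m/s = 2.95667 ms.
Total = 3.261 ms.

3.261 ms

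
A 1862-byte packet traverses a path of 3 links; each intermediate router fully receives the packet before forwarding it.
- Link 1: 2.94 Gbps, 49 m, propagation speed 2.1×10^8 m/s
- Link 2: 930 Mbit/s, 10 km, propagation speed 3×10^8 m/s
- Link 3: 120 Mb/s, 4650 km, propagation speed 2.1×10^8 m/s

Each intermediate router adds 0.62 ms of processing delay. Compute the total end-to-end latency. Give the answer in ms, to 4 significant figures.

L = 1862 × 8 = 14896 bits.
Transmission delays (L/R per hop): 0.00506667, 0.0160172, 0.124133 ms; sum = 0.145217 ms.
Propagation delays (d/s per hop): 0.000233333, 0.0333333, 22.1429 ms; sum = 22.1764 ms.
Processing at 2 router(s): 2 × 0.62 ms = 1.24 ms.
End-to-end = 23.56 ms.

23.56 ms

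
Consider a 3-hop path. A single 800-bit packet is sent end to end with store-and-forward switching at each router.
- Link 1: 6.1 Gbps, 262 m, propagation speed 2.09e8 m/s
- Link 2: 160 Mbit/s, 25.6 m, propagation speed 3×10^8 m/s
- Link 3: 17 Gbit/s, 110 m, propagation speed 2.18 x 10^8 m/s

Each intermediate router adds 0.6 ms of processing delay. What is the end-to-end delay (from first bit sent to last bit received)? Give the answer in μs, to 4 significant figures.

1207 μs

Transmission delays (L/R per hop): 0.131148, 5, 0.0470588 μs; sum = 5.17821 μs.
Propagation delays (d/s per hop): 1.25359, 0.0853333, 0.504587 μs; sum = 1.84351 μs.
Processing at 2 router(s): 2 × 0.6 ms = 1200 μs.
End-to-end = 1207 μs.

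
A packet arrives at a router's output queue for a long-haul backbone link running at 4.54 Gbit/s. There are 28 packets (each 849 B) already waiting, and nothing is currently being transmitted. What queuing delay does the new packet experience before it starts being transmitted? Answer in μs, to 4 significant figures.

41.89 μs

Each queued packet: L/R = 6792/4540000000 = 1.49604 μs.
28 queued → 41.889 μs.
Queuing delay = 41.89 μs.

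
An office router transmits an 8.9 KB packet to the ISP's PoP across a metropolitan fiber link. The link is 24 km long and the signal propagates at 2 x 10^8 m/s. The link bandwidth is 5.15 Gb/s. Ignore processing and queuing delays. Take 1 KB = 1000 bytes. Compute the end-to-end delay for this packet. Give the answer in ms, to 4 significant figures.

L = 71200 bits.
Transmission delay = L/R = 71200 / 5150000000 = 0.0138252 ms.
Propagation delay = d/s = 24000 m / 200000000 m/s = 0.12 ms.
Total = 0.1338 ms.

0.1338 ms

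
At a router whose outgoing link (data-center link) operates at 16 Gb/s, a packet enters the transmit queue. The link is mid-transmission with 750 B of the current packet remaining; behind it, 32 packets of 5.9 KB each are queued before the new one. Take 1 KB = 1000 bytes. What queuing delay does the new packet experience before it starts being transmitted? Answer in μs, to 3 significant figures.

Each queued packet: L/R = 47200/16000000000 = 2.95 μs.
32 queued → 94.4 μs.
Plus remaining 6000 bits of current packet: 0.375 μs.
Queuing delay = 94.8 μs.

94.8 μs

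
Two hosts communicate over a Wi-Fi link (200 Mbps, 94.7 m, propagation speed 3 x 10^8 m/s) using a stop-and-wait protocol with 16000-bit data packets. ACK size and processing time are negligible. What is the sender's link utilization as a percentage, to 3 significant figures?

t_tx = L/R = 16000/200000000 = 8e-05 s.
t_prop = 94.7/300000000 = 3.15667e-07 s; RTT = 6.31333e-07 s.
Cycle = t_tx + RTT = 8.06313e-05 s.
Utilization = t_tx / cycle = 8e-05/8.06313e-05 = 99.2 %.

99.2 %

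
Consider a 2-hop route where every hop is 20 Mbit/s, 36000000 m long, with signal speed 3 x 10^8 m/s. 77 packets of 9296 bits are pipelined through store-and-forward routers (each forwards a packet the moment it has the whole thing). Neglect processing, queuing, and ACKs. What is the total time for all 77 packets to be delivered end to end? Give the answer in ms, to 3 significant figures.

276 ms

Per-hop transmission t_tx = L/R = 9296/20000000 = 0.4648 ms.
Per-hop propagation t_prop = 36000000/300000000 = 120 ms.
Pipeline fill: first packet needs 2·t_tx to clear all hops; remaining 76 packets each add one t_tx.
Total = (2+77-1)·t_tx + 2·t_prop = 78·0.4648 + 2·120 = 276 ms.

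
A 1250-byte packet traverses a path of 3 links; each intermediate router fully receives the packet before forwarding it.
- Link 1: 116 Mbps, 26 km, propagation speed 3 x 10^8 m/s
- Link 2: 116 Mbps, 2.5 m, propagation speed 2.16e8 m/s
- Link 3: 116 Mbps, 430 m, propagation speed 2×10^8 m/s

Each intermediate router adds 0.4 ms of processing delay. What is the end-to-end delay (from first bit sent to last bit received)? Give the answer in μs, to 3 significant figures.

L = 1250 × 8 = 10000 bits.
Transmission delay per hop = L/R = 10000/116000000 = 86.2069 μs; 3 hops → 258.621 μs.
Propagation delays (d/s per hop): 86.6667, 0.0115741, 2.15 μs; sum = 88.8282 μs.
Processing at 2 router(s): 2 × 0.4 ms = 800 μs.
End-to-end = 1150 μs.

1150 μs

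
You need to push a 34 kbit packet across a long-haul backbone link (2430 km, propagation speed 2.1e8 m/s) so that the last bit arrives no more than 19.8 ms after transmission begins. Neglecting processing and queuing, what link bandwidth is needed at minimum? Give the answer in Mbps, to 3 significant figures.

4.13 Mbps

Propagation delay = 2430000 / 210000000 = 11.5714 ms.
Transmission budget = 19.8 − 11.5714 = 8.22857 ms.
R ≥ L / t_tx = 34000 bits / 0.00822857 s = 4.13 Mbps.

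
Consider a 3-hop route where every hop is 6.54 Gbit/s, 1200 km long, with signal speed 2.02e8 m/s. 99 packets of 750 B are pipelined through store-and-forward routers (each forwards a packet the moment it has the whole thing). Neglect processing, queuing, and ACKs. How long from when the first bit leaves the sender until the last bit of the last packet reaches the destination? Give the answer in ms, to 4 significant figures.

17.91 ms

Per-hop transmission t_tx = L/R = 6000/6540000000 = 0.000917431 ms.
Per-hop propagation t_prop = 1200000/202000000 = 5.94059 ms.
Pipeline fill: first packet needs 3·t_tx to clear all hops; remaining 98 packets each add one t_tx.
Total = (3+99-1)·t_tx + 3·t_prop = 101·0.000917431 + 3·5.94059 = 17.91 ms.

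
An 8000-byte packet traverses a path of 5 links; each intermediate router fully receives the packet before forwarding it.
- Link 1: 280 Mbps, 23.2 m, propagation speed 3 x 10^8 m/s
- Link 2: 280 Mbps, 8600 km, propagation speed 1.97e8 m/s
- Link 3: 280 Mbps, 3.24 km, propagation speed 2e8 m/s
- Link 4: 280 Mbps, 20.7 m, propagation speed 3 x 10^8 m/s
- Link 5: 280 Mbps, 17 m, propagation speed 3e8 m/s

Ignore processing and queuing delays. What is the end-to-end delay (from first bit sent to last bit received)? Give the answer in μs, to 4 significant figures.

44810 μs

L = 8000 × 8 = 64000 bits.
Transmission delay per hop = L/R = 64000/280000000 = 228.571 μs; 5 hops → 1142.86 μs.
Propagation delays (d/s per hop): 0.0773333, 43654.8, 16.2, 0.069, 0.0566667 μs; sum = 43671.2 μs.
End-to-end = 44810 μs.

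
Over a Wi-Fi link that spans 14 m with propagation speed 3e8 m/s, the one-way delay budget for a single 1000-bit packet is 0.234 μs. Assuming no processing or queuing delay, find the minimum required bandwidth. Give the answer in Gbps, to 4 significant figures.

Propagation delay = 14 / 300000000 = 0.0466667 μs.
Transmission budget = 0.234 − 0.0466667 = 0.187333 μs.
R ≥ L / t_tx = 1000 bits / 1.87333e-07 s = 5.338 Gbps.

5.338 Gbps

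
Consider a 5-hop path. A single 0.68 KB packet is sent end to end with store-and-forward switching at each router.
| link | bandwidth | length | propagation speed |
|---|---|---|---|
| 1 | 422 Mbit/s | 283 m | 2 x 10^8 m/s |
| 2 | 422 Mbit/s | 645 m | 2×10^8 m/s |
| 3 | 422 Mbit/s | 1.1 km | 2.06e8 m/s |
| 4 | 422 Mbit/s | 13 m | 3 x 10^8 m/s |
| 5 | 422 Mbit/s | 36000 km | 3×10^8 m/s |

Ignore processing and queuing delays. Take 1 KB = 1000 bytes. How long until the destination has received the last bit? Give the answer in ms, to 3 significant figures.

L = 5440 bits.
Transmission delay per hop = L/R = 5440/422000000 = 0.012891 ms; 5 hops → 0.064455 ms.
Propagation delays (d/s per hop): 0.001415, 0.003225, 0.00533981, 4.33333e-05, 120 ms; sum = 120.01 ms.
End-to-end = 120 ms.

120 ms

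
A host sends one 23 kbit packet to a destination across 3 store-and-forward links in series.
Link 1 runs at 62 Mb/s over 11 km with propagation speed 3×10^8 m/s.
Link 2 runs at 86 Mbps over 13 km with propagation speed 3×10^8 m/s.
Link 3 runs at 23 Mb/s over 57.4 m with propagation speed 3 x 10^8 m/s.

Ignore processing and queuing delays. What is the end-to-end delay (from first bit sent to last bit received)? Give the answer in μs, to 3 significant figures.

1720 μs

L = 23000 bits.
Transmission delays (L/R per hop): 370.968, 267.442, 1000 μs; sum = 1638.41 μs.
Propagation delays (d/s per hop): 36.6667, 43.3333, 0.191333 μs; sum = 80.1913 μs.
End-to-end = 1720 μs.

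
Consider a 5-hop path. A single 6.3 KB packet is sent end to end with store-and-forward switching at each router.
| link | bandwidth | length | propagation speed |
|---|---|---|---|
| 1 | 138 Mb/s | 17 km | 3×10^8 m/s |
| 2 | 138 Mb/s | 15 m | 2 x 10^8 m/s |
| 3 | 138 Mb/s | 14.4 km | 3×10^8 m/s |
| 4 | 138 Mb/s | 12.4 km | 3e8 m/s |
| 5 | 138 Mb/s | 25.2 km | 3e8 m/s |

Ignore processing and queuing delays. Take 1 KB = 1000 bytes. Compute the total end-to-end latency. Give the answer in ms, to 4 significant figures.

2.056 ms

L = 50400 bits.
Transmission delay per hop = L/R = 50400/138000000 = 0.365217 ms; 5 hops → 1.82609 ms.
Propagation delays (d/s per hop): 0.0566667, 7.5e-05, 0.048, 0.0413333, 0.084 ms; sum = 0.230075 ms.
End-to-end = 2.056 ms.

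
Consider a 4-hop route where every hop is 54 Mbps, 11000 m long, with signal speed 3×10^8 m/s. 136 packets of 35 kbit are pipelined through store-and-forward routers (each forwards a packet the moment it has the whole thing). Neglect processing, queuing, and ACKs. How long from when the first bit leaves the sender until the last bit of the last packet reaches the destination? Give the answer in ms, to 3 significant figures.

90.2 ms

Per-hop transmission t_tx = L/R = 35000/54000000 = 0.648148 ms.
Per-hop propagation t_prop = 11000/300000000 = 0.0366667 ms.
Pipeline fill: first packet needs 4·t_tx to clear all hops; remaining 135 packets each add one t_tx.
Total = (4+136-1)·t_tx + 4·t_prop = 139·0.648148 + 4·0.0366667 = 90.2 ms.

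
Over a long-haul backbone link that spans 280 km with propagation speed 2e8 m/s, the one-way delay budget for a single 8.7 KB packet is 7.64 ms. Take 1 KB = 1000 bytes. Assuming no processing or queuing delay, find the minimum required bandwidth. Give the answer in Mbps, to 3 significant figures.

L = 69600 bits.
Propagation delay = 280000 / 200000000 = 1.4 ms.
Transmission budget = 7.64 − 1.4 = 6.24 ms.
R ≥ L / t_tx = 69600 bits / 0.00624 s = 11.2 Mbps.

11.2 Mbps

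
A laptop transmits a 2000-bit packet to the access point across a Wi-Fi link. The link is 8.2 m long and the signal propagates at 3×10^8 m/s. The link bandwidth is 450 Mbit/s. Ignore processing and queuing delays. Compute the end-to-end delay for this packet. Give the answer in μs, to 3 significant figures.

4.47 μs

Transmission delay = L/R = 2000 / 450000000 = 4.44444 μs.
Propagation delay = d/s = 8.2 m / 300000000 m/s = 0.0273333 μs.
Total = 4.47 μs.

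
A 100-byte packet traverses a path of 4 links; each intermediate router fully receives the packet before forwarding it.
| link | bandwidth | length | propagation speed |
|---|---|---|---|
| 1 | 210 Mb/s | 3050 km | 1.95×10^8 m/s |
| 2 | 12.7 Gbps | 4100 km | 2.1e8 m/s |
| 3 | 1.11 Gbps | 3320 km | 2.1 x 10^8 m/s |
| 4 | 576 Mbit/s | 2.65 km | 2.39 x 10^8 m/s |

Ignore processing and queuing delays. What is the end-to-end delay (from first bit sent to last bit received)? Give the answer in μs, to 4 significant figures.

L = 100 × 8 = 800 bits.
Transmission delays (L/R per hop): 3.80952, 0.0629921, 0.720721, 1.38889 μs; sum = 5.98213 μs.
Propagation delays (d/s per hop): 15641, 19523.8, 15809.5, 11.0879 μs; sum = 50985.4 μs.
End-to-end = 50990 μs.

50990 μs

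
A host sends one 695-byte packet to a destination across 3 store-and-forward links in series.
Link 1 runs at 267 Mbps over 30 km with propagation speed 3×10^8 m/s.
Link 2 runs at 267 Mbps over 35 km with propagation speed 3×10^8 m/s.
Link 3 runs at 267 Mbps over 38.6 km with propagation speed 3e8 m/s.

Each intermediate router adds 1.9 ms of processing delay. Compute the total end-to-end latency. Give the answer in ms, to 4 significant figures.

L = 695 × 8 = 5560 bits.
Transmission delay per hop = L/R = 5560/267000000 = 0.020824 ms; 3 hops → 0.0624719 ms.
Propagation delays (d/s per hop): 0.1, 0.116667, 0.128667 ms; sum = 0.345333 ms.
Processing at 2 router(s): 2 × 1.9 ms = 3.8 ms.
End-to-end = 4.208 ms.

4.208 ms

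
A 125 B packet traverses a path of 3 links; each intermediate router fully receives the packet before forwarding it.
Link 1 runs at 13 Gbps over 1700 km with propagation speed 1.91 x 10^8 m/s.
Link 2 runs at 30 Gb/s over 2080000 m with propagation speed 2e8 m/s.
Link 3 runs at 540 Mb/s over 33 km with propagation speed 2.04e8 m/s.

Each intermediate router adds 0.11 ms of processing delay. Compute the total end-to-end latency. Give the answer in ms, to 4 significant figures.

19.68 ms

L = 125 × 8 = 1000 bits.
Transmission delays (L/R per hop): 7.69231e-05, 3.33333e-05, 0.00185185 ms; sum = 0.00196211 ms.
Propagation delays (d/s per hop): 8.90052, 10.4, 0.161765 ms; sum = 19.4623 ms.
Processing at 2 router(s): 2 × 0.11 ms = 0.22 ms.
End-to-end = 19.68 ms.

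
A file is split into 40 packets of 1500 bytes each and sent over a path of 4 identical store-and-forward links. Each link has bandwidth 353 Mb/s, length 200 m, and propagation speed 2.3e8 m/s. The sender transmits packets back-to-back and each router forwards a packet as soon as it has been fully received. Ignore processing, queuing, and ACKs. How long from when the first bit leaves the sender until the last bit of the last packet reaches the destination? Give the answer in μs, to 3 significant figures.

1470 μs

Per-hop transmission t_tx = L/R = 12000/353000000 = 33.9943 μs.
Per-hop propagation t_prop = 200/2.3e+08 = 0.869565 μs.
Pipeline fill: first packet needs 4·t_tx to clear all hops; remaining 39 packets each add one t_tx.
Total = (4+40-1)·t_tx + 4·t_prop = 43·33.9943 + 4·0.869565 = 1470 μs.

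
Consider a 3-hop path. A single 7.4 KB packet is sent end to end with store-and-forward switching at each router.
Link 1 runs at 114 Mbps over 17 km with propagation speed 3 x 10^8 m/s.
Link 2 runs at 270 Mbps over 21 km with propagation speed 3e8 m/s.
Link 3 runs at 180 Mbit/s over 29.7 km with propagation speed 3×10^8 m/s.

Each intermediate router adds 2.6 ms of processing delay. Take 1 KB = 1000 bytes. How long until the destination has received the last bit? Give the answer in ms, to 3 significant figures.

6.49 ms

L = 59200 bits.
Transmission delays (L/R per hop): 0.519298, 0.219259, 0.328889 ms; sum = 1.06745 ms.
Propagation delays (d/s per hop): 0.0566667, 0.07, 0.099 ms; sum = 0.225667 ms.
Processing at 2 router(s): 2 × 2.6 ms = 5.2 ms.
End-to-end = 6.49 ms.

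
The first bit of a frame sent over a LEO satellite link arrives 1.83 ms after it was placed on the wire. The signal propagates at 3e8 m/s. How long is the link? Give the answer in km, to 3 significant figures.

549 km

d = s × t_prop = 300000000 × 0.00183 = 549 km.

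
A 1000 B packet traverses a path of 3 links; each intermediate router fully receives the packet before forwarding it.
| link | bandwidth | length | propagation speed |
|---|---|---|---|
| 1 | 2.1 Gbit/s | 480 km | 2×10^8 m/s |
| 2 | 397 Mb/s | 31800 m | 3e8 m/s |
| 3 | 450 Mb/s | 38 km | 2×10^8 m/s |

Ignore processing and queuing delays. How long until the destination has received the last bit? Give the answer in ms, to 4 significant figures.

L = 1000 × 8 = 8000 bits.
Transmission delays (L/R per hop): 0.00380952, 0.0201511, 0.0177778 ms; sum = 0.0417384 ms.
Propagation delays (d/s per hop): 2.4, 0.106, 0.19 ms; sum = 2.696 ms.
End-to-end = 2.738 ms.

2.738 ms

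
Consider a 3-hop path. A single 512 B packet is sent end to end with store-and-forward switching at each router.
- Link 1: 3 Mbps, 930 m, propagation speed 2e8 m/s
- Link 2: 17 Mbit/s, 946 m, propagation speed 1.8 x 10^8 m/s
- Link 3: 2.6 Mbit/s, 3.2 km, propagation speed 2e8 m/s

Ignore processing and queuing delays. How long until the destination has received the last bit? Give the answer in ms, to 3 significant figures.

3.21 ms

L = 512 × 8 = 4096 bits.
Transmission delays (L/R per hop): 1.36533, 0.240941, 1.57538 ms; sum = 3.18166 ms.
Propagation delays (d/s per hop): 0.00465, 0.00525556, 0.016 ms; sum = 0.0259056 ms.
End-to-end = 3.21 ms.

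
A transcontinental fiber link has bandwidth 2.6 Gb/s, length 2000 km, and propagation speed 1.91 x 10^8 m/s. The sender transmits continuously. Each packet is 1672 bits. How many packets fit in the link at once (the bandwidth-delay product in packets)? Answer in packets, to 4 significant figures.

Propagation delay = 2000000 / 191000000 = 0.0104712 s.
BDP = R × t_prop = 2600000000 × 0.0104712 = 27225100 bits.
In packets of 1672 bits: 16280 packets.

16280 packets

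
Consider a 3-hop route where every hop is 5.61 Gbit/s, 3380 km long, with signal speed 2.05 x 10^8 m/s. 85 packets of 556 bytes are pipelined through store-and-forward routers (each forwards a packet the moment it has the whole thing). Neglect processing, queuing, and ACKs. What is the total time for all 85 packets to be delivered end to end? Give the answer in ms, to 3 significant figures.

49.5 ms

Per-hop transmission t_tx = L/R = 4448/5610000000 = 0.00079287 ms.
Per-hop propagation t_prop = 3380000/2.05e+08 = 16.4878 ms.
Pipeline fill: first packet needs 3·t_tx to clear all hops; remaining 84 packets each add one t_tx.
Total = (3+85-1)·t_tx + 3·t_prop = 87·0.00079287 + 3·16.4878 = 49.5 ms.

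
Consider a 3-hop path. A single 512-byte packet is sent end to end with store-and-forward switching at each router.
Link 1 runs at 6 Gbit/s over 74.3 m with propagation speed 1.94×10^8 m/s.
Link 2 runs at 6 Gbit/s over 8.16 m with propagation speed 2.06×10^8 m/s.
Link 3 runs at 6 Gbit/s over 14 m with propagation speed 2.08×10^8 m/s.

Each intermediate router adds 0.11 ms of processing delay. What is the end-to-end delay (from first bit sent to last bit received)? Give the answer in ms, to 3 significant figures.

L = 512 × 8 = 4096 bits.
Transmission delay per hop = L/R = 4096/6000000000 = 0.000682667 ms; 3 hops → 0.002048 ms.
Propagation delays (d/s per hop): 0.00038299, 3.96117e-05, 6.73077e-05 ms; sum = 0.000489909 ms.
Processing at 2 router(s): 2 × 0.11 ms = 0.22 ms.
End-to-end = 0.223 ms.

0.223 ms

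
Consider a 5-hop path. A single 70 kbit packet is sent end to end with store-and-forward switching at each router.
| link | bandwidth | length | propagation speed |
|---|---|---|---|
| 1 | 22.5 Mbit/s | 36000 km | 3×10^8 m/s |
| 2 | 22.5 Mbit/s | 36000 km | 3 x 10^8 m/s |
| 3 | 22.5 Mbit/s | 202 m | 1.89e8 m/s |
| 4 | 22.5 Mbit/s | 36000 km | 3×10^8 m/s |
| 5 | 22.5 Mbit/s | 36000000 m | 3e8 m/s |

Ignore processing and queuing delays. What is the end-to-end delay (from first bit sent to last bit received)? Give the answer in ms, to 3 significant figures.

L = 70000 bits.
Transmission delay per hop = L/R = 70000/22500000 = 3.11111 ms; 5 hops → 15.5556 ms.
Propagation delays (d/s per hop): 120, 120, 0.00106878, 120, 120 ms; sum = 480.001 ms.
End-to-end = 496 ms.

496 ms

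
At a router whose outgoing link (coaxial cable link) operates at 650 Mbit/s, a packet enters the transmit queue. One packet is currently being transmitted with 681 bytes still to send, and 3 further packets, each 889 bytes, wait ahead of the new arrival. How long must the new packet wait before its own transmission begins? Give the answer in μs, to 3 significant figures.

41.2 μs

Each queued packet: L/R = 7112/650000000 = 10.9415 μs.
3 queued → 32.8246 μs.
Plus remaining 5448 bits of current packet: 8.38154 μs.
Queuing delay = 41.2 μs.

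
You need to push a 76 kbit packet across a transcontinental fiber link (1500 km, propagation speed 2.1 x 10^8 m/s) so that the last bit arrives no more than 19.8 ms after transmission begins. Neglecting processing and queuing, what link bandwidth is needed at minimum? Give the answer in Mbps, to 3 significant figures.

Propagation delay = 1500000 / 210000000 = 7.14286 ms.
Transmission budget = 19.8 − 7.14286 = 12.6571 ms.
R ≥ L / t_tx = 76000 bits / 0.0126571 s = 6.00 Mbps.

6.00 Mbps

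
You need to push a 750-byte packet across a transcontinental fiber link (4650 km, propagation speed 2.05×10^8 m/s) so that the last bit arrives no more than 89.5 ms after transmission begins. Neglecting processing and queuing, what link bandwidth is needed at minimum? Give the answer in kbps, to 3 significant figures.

89.8 kbps

L = 6000 bits.
Propagation delay = 4650000 / 2.05e+08 = 22.6829 ms.
Transmission budget = 89.5 − 22.6829 = 66.8171 ms.
R ≥ L / t_tx = 6000 bits / 0.0668171 s = 89.8 kbps.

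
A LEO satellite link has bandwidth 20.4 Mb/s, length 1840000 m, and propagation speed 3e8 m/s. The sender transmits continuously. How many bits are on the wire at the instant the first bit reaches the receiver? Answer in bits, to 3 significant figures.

Propagation delay = 1840000 / 300000000 = 0.00613333 s.
BDP = R × t_prop = 20400000 × 0.00613333 = 125120 bits.

125000 bits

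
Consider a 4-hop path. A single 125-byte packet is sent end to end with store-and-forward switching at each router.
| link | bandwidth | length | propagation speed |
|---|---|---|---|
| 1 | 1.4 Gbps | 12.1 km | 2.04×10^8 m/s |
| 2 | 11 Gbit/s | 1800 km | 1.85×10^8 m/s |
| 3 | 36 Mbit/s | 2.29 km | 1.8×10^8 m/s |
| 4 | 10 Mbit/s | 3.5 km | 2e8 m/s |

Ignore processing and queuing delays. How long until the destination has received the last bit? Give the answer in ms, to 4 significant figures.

9.948 ms

L = 125 × 8 = 1000 bits.
Transmission delays (L/R per hop): 0.000714286, 9.09091e-05, 0.0277778, 0.1 ms; sum = 0.128583 ms.
Propagation delays (d/s per hop): 0.0593137, 9.72973, 0.0127222, 0.0175 ms; sum = 9.81927 ms.
End-to-end = 9.948 ms.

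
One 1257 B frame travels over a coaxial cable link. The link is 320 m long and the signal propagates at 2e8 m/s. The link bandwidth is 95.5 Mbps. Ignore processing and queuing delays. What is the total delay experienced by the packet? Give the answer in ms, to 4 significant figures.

0.1069 ms

L = 1257 × 8 = 10056 bits.
Transmission delay = L/R = 10056 / 95500000 = 0.105298 ms.
Propagation delay = d/s = 320 m / 200000000 m/s = 0.0016 ms.
Total = 0.1069 ms.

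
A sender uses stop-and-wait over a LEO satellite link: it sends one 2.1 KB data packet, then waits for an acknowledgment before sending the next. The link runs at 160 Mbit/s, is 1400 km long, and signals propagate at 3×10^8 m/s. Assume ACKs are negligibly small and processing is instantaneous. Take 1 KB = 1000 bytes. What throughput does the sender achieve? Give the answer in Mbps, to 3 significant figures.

1.78 Mbps

t_tx = L/R = 16800/160000000 = 0.000105 s.
t_prop = 1400000/300000000 = 0.00466667 s; RTT = 0.00933333 s.
Cycle = t_tx + RTT = 0.00943833 s.
Throughput = L / cycle = 16800 / 0.00943833 = 1.78 Mbps.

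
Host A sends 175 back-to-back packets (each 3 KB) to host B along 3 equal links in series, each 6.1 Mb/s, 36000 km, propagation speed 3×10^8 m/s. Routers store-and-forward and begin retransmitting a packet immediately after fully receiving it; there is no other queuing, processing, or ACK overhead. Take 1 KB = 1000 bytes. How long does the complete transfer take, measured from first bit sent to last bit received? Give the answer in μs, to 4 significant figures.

Per-hop transmission t_tx = L/R = 24000/6100000 = 3934.43 μs.
Per-hop propagation t_prop = 36000000/300000000 = 120000 μs.
Pipeline fill: first packet needs 3·t_tx to clear all hops; remaining 174 packets each add one t_tx.
Total = (3+175-1)·t_tx + 3·t_prop = 177·3934.43 + 3·120000 = 1056000 μs.

1056000 μs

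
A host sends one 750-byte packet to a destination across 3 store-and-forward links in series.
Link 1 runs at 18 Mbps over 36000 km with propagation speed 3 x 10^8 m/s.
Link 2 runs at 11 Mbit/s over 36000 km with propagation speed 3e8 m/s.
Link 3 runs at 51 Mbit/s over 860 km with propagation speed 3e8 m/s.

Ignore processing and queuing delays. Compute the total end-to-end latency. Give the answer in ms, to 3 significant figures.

244 ms

L = 750 × 8 = 6000 bits.
Transmission delays (L/R per hop): 0.333333, 0.545455, 0.117647 ms; sum = 0.996435 ms.
Propagation delays (d/s per hop): 120, 120, 2.86667 ms; sum = 242.867 ms.
End-to-end = 244 ms.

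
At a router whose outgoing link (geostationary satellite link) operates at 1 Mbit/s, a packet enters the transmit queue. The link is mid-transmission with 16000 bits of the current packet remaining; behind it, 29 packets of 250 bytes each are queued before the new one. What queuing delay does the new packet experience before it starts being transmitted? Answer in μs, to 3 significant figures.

74000 μs

Each queued packet: L/R = 2000/1000000 = 2000 μs.
29 queued → 58000 μs.
Plus remaining 16000 bits of current packet: 16000 μs.
Queuing delay = 74000 μs.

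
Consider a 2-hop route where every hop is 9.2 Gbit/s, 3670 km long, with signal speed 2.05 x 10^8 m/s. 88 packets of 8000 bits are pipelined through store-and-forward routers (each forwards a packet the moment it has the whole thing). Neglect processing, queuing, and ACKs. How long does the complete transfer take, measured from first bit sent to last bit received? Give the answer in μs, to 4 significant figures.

Per-hop transmission t_tx = L/R = 8000/9200000000 = 0.869565 μs.
Per-hop propagation t_prop = 3670000/2.05e+08 = 17902.4 μs.
Pipeline fill: first packet needs 2·t_tx to clear all hops; remaining 87 packets each add one t_tx.
Total = (2+88-1)·t_tx + 2·t_prop = 89·0.869565 + 2·17902.4 = 35880 μs.

35880 μs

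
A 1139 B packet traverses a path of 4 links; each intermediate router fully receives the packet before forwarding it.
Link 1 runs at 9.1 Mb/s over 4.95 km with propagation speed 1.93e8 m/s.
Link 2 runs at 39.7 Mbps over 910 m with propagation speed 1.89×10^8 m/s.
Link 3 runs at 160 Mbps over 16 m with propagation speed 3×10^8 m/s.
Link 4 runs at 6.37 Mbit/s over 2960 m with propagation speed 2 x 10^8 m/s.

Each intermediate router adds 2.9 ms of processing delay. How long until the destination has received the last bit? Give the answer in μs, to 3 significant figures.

L = 1139 × 8 = 9112 bits.
Transmission delays (L/R per hop): 1001.32, 229.521, 56.95, 1430.46 μs; sum = 2718.25 μs.
Propagation delays (d/s per hop): 25.6477, 4.81481, 0.0533333, 14.8 μs; sum = 45.3158 μs.
Processing at 3 router(s): 3 × 2.9 ms = 8700 μs.
End-to-end = 11500 μs.

11500 μs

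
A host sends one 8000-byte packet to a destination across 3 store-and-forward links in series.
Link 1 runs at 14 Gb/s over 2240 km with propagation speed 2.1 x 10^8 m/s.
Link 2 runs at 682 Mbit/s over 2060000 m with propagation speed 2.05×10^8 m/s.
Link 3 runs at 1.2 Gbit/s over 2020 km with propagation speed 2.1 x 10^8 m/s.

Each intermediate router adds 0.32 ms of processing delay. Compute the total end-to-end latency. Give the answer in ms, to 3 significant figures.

L = 8000 × 8 = 64000 bits.
Transmission delays (L/R per hop): 0.00457143, 0.0938416, 0.0533333 ms; sum = 0.151746 ms.
Propagation delays (d/s per hop): 10.6667, 10.0488, 9.61905 ms; sum = 30.3345 ms.
Processing at 2 router(s): 2 × 0.32 ms = 0.64 ms.
End-to-end = 31.1 ms.

31.1 ms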